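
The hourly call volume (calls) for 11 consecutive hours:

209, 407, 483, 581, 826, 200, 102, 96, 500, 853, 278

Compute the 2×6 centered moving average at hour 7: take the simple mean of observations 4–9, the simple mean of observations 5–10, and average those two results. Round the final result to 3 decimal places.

Sum over 4–9: 581 + 826 + 200 + 102 + 96 + 500 = 2305
Sum over 5–10: 826 + 200 + 102 + 96 + 500 + 853 = 2577
CMA at t=7 = (2305 + 2577) / (2·6) = 4882 / 12 = 406.833

406.833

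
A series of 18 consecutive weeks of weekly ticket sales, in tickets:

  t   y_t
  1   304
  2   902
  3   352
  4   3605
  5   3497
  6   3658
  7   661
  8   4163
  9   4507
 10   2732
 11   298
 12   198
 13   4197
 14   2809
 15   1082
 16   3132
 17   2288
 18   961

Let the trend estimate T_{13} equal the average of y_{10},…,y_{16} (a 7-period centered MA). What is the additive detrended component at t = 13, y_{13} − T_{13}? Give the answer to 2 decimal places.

2133.00

Trend T_13 = (2732 + 298 + 198 + 4197 + 2809 + 1082 + 3132) / 7 = 14448/7 = 2064.0000
Detrended value: 4197 − 2064.0000 = 2133.00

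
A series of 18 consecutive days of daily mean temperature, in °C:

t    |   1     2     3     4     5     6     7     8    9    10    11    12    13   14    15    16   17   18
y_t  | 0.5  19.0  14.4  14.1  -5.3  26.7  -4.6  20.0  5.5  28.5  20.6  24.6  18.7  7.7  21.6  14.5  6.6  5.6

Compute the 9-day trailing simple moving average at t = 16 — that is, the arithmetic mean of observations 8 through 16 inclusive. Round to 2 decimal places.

Sum of periods 8–16: 20.0 + 5.5 + 28.5 + 20.6 + 24.6 + 18.7 + 7.7 + 21.6 + 14.5 = 161.7
Divide by 9: 161.7 / 9 = 17.97

17.97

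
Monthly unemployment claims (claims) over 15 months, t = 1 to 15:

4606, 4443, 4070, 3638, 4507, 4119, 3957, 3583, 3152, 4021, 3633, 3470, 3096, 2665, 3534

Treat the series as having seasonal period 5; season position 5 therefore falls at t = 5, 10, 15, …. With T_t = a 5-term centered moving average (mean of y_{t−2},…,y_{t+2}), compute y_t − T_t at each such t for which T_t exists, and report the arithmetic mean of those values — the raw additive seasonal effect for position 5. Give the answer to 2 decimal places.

Season position 5 occurs at t = 5, 10 (where T_t is defined).
t=5: T_5 = 4058.2000; y_5 − T_5 = 4507 − 4058.2000 = 448.8000
t=10: T_10 = 3571.8000; y_10 − T_10 = 4021 − 3571.8000 = 449.2000
Mean deviation: (448.8000 + 449.2000) / 2 = 449.00

449.00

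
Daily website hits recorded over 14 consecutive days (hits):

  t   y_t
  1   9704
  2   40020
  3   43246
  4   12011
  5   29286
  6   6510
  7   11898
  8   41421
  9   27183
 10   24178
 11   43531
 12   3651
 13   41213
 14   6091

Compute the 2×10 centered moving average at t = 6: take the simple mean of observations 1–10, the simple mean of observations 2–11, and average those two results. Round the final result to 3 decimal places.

26237.050

Sum over 1–10: 9704 + 40020 + 43246 + 12011 + 29286 + 6510 + 11898 + 41421 + 27183 + 24178 = 245457
Sum over 2–11: 40020 + 43246 + 12011 + 29286 + 6510 + 11898 + 41421 + 27183 + 24178 + 43531 = 279284
CMA at t=6 = (245457 + 279284) / (2·10) = 524741 / 20 = 26237.050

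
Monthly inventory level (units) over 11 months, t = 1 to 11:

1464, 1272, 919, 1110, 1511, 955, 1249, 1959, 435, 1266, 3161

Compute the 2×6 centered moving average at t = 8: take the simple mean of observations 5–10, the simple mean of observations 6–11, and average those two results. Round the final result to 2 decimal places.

1366.67

Sum over 5–10: 1511 + 955 + 1249 + 1959 + 435 + 1266 = 7375
Sum over 6–11: 955 + 1249 + 1959 + 435 + 1266 + 3161 = 9025
CMA at t=8 = (7375 + 9025) / (2·6) = 16400 / 12 = 1366.67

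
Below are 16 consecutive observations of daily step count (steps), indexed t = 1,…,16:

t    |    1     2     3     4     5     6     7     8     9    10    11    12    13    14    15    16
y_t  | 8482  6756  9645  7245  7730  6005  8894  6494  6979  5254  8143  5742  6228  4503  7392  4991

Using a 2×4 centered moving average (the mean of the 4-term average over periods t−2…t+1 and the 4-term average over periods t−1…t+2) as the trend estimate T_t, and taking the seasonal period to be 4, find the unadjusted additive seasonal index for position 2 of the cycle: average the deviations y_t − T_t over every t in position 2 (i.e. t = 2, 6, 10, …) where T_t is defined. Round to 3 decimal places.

Season position 2 occurs at t = 6, 10, 14 (where T_t is defined).
t=6: T_6 = 7374.62500; y_6 − T_6 = 6005 − 7374.62500 = -1369.62500
t=10: T_10 = 6623.50000; y_10 − T_10 = 5254 − 6623.50000 = -1369.50000
t=14: T_14 = 5872.37500; y_14 − T_14 = 4503 − 5872.37500 = -1369.37500
Mean deviation: (-1369.62500 + -1369.50000 + -1369.37500) / 3 = -1369.500

-1369.500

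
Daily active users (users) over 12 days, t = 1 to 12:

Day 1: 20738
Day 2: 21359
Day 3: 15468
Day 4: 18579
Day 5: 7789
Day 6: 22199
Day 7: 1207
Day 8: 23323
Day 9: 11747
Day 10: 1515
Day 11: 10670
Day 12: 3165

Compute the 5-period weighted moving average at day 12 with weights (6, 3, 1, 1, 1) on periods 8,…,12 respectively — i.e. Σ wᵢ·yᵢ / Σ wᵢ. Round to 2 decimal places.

Weighted sum: 6·23323 + 3·11747 + 1·1515 + 1·10670 + 1·3165 = 139938 + 35241 + 1515 + 10670 + 3165 = 190529
Weight total: 6 + 3 + 1 + 1 + 1 = 12
WMA = 190529 / 12 = 15877.42

15877.42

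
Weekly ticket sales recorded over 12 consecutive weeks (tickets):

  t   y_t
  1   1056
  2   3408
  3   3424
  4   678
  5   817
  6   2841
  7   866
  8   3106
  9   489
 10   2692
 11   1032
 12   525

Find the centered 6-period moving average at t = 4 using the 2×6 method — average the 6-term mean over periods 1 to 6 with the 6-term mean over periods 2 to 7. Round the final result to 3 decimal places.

2021.500

Sum over 1–6: 1056 + 3408 + 3424 + 678 + 817 + 2841 = 12224
Sum over 2–7: 3408 + 3424 + 678 + 817 + 2841 + 866 = 12034
CMA at t=4 = (12224 + 12034) / (2·6) = 24258 / 12 = 2021.500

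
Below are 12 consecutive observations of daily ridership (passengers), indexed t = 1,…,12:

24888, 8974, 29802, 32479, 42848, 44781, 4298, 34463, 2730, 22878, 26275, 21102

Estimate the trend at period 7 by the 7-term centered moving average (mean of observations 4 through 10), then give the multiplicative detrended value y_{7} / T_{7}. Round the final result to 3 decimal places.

Trend T_7 = (32479 + 42848 + 44781 + 4298 + 34463 + 2730 + 22878) / 7 = 184477/7 = 26353.85714
Ratio to trend: 4298 / 26353.85714 = 0.163

0.163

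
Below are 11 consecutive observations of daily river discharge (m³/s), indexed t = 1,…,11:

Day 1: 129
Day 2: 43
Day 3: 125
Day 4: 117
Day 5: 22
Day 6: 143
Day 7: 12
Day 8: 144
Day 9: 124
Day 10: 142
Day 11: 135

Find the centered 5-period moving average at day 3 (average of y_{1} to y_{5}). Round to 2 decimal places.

87.20

Sum of periods 1–5: 129 + 43 + 125 + 117 + 22 = 436
Divide by 5: 436 / 5 = 87.20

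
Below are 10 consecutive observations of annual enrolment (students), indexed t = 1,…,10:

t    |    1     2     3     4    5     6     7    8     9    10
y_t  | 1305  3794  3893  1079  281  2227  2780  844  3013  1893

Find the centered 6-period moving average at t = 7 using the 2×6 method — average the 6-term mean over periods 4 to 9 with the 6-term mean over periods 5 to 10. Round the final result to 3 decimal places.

1771.833

Sum over 4–9: 1079 + 281 + 2227 + 2780 + 844 + 3013 = 10224
Sum over 5–10: 281 + 2227 + 2780 + 844 + 3013 + 1893 = 11038
CMA at t=7 = (10224 + 11038) / (2·6) = 21262 / 12 = 1771.833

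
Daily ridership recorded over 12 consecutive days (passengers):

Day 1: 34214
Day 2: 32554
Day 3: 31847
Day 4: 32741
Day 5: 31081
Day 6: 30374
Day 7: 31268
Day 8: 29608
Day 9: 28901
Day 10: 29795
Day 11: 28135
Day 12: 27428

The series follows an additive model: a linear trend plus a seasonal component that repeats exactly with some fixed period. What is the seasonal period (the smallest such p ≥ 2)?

First differences y_{t+1} − y_t: -1660, -707, 894, -1660, -707, 894, -1660, -707, …
The difference pattern repeats every 3 terms and not for any smaller step, so p = 3.

3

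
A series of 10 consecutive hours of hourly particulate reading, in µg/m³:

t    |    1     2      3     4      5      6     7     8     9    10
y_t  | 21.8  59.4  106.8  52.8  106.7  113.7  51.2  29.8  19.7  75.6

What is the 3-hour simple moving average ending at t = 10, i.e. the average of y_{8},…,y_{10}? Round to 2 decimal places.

Sum of periods 8–10: 29.8 + 19.7 + 75.6 = 125.1
Divide by 3: 125.1 / 3 = 41.70

41.70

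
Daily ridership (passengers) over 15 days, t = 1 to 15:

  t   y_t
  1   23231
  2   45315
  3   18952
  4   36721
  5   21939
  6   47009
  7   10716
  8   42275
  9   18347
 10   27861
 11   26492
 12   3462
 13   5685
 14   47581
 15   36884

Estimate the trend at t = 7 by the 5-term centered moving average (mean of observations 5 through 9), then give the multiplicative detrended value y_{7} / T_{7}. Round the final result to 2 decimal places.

0.38

Trend T_7 = (21939 + 47009 + 10716 + 42275 + 18347) / 5 = 140286/5 = 28057.2000
Ratio to trend: 10716 / 28057.2000 = 0.38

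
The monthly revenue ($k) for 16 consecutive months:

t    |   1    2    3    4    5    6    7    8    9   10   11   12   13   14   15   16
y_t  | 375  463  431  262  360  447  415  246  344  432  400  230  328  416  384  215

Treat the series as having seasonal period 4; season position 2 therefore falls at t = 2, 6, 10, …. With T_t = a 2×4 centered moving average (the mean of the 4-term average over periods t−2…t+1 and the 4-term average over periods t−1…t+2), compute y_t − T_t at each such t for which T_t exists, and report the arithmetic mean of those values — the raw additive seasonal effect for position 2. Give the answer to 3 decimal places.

78.292

Season position 2 occurs at t = 6, 10, 14 (where T_t is defined).
t=6: T_6 = 369.00000; y_6 − T_6 = 447 − 369.00000 = 78.00000
t=10: T_10 = 353.50000; y_10 − T_10 = 432 − 353.50000 = 78.50000
t=14: T_14 = 337.62500; y_14 − T_14 = 416 − 337.62500 = 78.37500
Mean deviation: (78.00000 + 78.50000 + 78.37500) / 3 = 78.292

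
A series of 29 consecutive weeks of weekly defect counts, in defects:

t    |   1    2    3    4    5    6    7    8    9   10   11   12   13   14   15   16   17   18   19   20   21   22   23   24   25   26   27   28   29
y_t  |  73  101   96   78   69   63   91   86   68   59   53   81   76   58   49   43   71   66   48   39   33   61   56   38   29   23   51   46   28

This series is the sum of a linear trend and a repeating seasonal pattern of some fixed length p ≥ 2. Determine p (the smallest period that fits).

5

First differences y_{t+1} − y_t: 28, -5, -18, -9, -6, 28, -5, -18, -9, -6, 28, -5, …
The difference pattern repeats every 5 terms and not for any smaller step, so p = 5.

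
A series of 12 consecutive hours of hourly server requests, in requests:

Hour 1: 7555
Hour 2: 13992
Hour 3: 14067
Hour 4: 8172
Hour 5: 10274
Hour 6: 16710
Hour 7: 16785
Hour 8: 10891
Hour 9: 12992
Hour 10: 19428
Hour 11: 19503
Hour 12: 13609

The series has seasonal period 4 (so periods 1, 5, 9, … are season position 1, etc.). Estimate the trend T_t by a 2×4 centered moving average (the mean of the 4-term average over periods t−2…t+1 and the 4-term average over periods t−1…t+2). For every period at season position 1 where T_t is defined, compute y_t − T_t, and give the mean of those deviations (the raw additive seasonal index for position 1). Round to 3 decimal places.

Season position 1 occurs at t = 5, 9 (where T_t is defined).
t=5: T_5 = 12645.50000; y_5 − T_5 = 10274 − 12645.50000 = -2371.50000
t=9: T_9 = 15363.75000; y_9 − T_9 = 12992 − 15363.75000 = -2371.75000
Mean deviation: (-2371.50000 + -2371.75000) / 2 = -2371.625

-2371.625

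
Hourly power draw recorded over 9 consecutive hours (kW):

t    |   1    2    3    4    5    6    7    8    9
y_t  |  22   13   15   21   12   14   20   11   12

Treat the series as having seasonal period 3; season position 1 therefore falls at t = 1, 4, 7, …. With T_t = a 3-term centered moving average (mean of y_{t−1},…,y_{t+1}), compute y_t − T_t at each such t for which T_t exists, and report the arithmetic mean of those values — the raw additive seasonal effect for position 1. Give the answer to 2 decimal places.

5.00

Season position 1 occurs at t = 4, 7 (where T_t is defined).
t=4: T_4 = 16.0000; y_4 − T_4 = 21 − 16.0000 = 5.0000
t=7: T_7 = 15.0000; y_7 − T_7 = 20 − 15.0000 = 5.0000
Mean deviation: (5.0000 + 5.0000) / 2 = 5.00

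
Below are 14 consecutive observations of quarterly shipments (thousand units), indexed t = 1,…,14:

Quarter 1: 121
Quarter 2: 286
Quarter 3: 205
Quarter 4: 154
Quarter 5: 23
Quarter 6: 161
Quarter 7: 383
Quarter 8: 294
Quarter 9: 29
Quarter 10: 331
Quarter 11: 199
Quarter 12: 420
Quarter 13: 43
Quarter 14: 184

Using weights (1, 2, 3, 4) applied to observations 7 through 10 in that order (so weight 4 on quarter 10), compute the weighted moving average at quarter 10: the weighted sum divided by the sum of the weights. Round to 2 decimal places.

238.20

Weighted sum: 1·383 + 2·294 + 3·29 + 4·331 = 383 + 588 + 87 + 1324 = 2382
Weight total: 1 + 2 + 3 + 4 = 10
WMA = 2382 / 10 = 238.20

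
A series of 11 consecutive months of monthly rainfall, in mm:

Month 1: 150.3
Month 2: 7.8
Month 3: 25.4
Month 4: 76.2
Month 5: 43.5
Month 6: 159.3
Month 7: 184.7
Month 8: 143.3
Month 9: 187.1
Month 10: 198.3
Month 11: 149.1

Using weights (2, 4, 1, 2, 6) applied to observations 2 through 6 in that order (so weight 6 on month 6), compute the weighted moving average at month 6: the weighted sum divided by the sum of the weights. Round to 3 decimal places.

82.413

Weighted sum: 2·7.8 + 4·25.4 + 1·76.2 + 2·43.5 + 6·159.3 = 15.6 + 101.6 + 76.2 + 87.0 + 955.8 = 1236.2
Weight total: 2 + 4 + 1 + 2 + 6 = 15
WMA = 1236.2 / 15 = 82.413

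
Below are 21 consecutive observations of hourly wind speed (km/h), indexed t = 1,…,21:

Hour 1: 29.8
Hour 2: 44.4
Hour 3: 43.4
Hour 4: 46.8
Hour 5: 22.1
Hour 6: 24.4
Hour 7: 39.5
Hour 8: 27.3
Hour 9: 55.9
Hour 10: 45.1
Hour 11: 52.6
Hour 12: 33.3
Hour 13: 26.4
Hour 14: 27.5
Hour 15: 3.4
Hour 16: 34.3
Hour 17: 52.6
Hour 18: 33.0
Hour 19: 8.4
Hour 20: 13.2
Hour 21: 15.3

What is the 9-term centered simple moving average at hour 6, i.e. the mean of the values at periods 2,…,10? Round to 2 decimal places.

38.77

Sum of periods 2–10: 44.4 + 43.4 + 46.8 + 22.1 + 24.4 + 39.5 + 27.3 + 55.9 + 45.1 = 348.9
Divide by 9: 348.9 / 9 = 38.77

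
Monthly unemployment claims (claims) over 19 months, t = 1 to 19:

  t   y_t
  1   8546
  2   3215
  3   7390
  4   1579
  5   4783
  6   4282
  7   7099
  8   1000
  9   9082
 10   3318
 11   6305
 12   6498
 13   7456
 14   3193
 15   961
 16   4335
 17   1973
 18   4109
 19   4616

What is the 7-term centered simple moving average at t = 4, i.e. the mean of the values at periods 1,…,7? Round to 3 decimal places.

Sum of periods 1–7: 8546 + 3215 + 7390 + 1579 + 4783 + 4282 + 7099 = 36894
Divide by 7: 36894 / 7 = 5270.571

5270.571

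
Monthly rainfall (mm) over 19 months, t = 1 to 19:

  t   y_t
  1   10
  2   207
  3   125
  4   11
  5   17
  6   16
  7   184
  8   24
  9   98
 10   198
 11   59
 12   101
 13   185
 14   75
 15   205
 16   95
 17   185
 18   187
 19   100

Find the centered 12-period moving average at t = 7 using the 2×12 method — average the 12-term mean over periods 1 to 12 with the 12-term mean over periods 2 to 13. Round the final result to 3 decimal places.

94.792

Sum over 1–12: 10 + 207 + 125 + 11 + 17 + 16 + 184 + 24 + 98 + 198 + 59 + 101 = 1050
Sum over 2–13: 207 + 125 + 11 + 17 + 16 + 184 + 24 + 98 + 198 + 59 + 101 + 185 = 1225
CMA at t=7 = (1050 + 1225) / (2·12) = 2275 / 24 = 94.792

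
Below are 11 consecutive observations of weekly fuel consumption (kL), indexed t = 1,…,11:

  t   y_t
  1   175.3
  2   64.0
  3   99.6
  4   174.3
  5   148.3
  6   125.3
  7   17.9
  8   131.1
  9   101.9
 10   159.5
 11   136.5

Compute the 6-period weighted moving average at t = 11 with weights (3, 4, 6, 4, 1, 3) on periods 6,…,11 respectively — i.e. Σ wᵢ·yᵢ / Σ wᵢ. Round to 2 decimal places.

105.27

Weighted sum: 3·125.3 + 4·17.9 + 6·131.1 + 4·101.9 + 1·159.5 + 3·136.5 = 375.9 + 71.6 + 786.6 + 407.6 + 159.5 + 409.5 = 2210.7
Weight total: 3 + 4 + 6 + 4 + 1 + 3 = 21
WMA = 2210.7 / 21 = 105.27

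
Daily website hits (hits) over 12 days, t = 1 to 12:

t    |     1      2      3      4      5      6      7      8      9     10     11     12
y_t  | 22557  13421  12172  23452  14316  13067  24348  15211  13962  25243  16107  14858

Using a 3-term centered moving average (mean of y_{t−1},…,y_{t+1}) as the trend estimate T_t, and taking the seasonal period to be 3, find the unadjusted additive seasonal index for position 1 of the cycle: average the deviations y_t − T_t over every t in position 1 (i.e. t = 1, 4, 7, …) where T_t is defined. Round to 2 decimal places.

6805.67

Season position 1 occurs at t = 4, 7, 10 (where T_t is defined).
t=4: T_4 = 16646.6667; y_4 − T_4 = 23452 − 16646.6667 = 6805.3333
t=7: T_7 = 17542.0000; y_7 − T_7 = 24348 − 17542.0000 = 6806.0000
t=10: T_10 = 18437.3333; y_10 − T_10 = 25243 − 18437.3333 = 6805.6667
Mean deviation: (6805.3333 + 6806.0000 + 6805.6667) / 3 = 6805.67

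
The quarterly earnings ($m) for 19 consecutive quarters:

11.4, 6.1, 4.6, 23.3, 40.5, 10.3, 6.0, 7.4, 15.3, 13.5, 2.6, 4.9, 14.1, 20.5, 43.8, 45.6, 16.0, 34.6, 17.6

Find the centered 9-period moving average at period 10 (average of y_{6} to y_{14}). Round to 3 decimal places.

Sum of periods 6–14: 10.3 + 6.0 + 7.4 + 15.3 + 13.5 + 2.6 + 4.9 + 14.1 + 20.5 = 94.6
Divide by 9: 94.6 / 9 = 10.511

10.511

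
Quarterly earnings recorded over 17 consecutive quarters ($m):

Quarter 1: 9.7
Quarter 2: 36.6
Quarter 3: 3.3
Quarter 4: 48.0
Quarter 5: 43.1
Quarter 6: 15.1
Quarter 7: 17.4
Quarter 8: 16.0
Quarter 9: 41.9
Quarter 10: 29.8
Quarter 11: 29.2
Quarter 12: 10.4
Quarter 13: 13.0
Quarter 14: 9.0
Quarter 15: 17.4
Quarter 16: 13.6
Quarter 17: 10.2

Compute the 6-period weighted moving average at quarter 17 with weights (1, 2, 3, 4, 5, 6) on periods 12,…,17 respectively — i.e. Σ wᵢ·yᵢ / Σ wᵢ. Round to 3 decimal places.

12.486

Weighted sum: 1·10.4 + 2·13.0 + 3·9.0 + 4·17.4 + 5·13.6 + 6·10.2 = 10.4 + 26.0 + 27.0 + 69.6 + 68.0 + 61.2 = 262.2
Weight total: 1 + 2 + 3 + 4 + 5 + 6 = 21
WMA = 262.2 / 21 = 12.486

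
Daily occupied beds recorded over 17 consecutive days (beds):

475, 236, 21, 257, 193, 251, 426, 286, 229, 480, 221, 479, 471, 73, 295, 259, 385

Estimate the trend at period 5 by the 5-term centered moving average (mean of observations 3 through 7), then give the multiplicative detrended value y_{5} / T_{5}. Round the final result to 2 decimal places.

Trend T_5 = (21 + 257 + 193 + 251 + 426) / 5 = 1148/5 = 229.6000
Ratio to trend: 193 / 229.6000 = 0.84

0.84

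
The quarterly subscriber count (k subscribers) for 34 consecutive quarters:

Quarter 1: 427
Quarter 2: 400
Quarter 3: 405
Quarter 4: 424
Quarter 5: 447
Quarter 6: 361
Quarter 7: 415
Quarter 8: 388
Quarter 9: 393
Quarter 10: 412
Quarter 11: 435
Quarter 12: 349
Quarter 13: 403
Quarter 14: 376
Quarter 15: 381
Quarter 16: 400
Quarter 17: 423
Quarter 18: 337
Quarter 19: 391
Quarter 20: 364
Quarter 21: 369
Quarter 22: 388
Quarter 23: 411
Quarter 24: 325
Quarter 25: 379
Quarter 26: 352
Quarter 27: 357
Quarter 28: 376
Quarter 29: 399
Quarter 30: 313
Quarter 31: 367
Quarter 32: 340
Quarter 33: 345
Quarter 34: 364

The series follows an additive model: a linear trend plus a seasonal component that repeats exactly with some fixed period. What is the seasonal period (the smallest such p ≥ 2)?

6

First differences y_{t+1} − y_t: -27, 5, 19, 23, -86, 54, -27, 5, 19, 23, -86, 54, -27, 5, …
The difference pattern repeats every 6 terms and not for any smaller step, so p = 6.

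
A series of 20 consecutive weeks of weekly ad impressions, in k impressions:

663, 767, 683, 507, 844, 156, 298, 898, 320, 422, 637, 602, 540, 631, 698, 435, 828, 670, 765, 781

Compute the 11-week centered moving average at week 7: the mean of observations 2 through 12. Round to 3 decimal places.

557.636

Sum of periods 2–12: 767 + 683 + 507 + 844 + 156 + 298 + 898 + 320 + 422 + 637 + 602 = 6134
Divide by 11: 6134 / 11 = 557.636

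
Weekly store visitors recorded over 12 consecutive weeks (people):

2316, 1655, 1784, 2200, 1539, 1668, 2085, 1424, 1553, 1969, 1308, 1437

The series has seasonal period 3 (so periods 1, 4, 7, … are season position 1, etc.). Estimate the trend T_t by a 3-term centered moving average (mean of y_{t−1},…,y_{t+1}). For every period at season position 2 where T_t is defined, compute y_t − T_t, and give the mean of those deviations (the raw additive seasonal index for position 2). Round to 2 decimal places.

-263.33

Season position 2 occurs at t = 2, 5, 8, 11 (where T_t is defined).
t=2: T_2 = 1918.3333; y_2 − T_2 = 1655 − 1918.3333 = -263.3333
t=5: T_5 = 1802.3333; y_5 − T_5 = 1539 − 1802.3333 = -263.3333
t=8: T_8 = 1687.3333; y_8 − T_8 = 1424 − 1687.3333 = -263.3333
t=11: T_11 = 1571.3333; y_11 − T_11 = 1308 − 1571.3333 = -263.3333
Mean deviation: (-263.3333 + -263.3333 + -263.3333 + -263.3333) / 4 = -263.33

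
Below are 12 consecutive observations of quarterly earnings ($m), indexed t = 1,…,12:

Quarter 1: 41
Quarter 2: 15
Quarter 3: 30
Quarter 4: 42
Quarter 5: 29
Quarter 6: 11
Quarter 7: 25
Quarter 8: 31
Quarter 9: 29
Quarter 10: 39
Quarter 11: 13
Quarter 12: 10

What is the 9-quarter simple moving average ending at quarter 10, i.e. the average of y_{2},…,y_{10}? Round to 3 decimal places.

Sum of periods 2–10: 15 + 30 + 42 + 29 + 11 + 25 + 31 + 29 + 39 = 251
Divide by 9: 251 / 9 = 27.889

27.889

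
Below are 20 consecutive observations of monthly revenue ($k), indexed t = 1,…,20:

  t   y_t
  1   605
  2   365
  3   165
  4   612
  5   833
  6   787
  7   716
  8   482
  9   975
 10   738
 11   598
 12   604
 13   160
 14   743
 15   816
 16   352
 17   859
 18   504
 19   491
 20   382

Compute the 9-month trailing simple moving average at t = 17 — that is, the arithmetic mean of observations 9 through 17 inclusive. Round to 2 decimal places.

Sum of periods 9–17: 975 + 738 + 598 + 604 + 160 + 743 + 816 + 352 + 859 = 5845
Divide by 9: 5845 / 9 = 649.44

649.44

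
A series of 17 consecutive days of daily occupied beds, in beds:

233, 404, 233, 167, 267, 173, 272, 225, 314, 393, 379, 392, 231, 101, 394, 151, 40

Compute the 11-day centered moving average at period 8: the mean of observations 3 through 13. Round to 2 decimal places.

276.91

Sum of periods 3–13: 233 + 167 + 267 + 173 + 272 + 225 + 314 + 393 + 379 + 392 + 231 = 3046
Divide by 11: 3046 / 11 = 276.91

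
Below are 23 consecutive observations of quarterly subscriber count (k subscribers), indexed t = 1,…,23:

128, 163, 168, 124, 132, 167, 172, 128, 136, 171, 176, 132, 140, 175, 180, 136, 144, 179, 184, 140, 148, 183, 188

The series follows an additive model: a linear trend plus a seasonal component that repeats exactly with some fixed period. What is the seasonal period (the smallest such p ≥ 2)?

First differences y_{t+1} − y_t: 35, 5, -44, 8, 35, 5, -44, 8, 35, 5, …
The difference pattern repeats every 4 terms and not for any smaller step, so p = 4.

4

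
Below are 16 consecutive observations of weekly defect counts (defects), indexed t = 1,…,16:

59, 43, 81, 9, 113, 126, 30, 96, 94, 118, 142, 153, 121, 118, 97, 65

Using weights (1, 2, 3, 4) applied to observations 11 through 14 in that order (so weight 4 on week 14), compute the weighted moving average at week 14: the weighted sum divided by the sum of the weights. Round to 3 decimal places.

Weighted sum: 1·142 + 2·153 + 3·121 + 4·118 = 142 + 306 + 363 + 472 = 1283
Weight total: 1 + 2 + 3 + 4 = 10
WMA = 1283 / 10 = 128.300

128.300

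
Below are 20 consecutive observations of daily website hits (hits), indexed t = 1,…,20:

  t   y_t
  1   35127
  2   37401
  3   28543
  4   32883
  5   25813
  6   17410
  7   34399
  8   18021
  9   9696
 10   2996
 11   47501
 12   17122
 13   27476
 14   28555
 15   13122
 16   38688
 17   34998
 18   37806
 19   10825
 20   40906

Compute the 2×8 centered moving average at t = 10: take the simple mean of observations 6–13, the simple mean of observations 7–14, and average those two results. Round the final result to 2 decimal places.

22524.19

Sum over 6–13: 17410 + 34399 + 18021 + 9696 + 2996 + 47501 + 17122 + 27476 = 174621
Sum over 7–14: 34399 + 18021 + 9696 + 2996 + 47501 + 17122 + 27476 + 28555 = 185766
CMA at t=10 = (174621 + 185766) / (2·8) = 360387 / 16 = 22524.19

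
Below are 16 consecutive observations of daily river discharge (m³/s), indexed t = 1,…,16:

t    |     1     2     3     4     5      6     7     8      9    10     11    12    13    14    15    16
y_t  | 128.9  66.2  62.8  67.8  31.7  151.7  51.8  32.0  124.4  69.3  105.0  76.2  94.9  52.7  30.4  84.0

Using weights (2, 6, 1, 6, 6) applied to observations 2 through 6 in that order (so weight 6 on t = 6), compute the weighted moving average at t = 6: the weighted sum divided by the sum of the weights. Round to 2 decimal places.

79.88

Weighted sum: 2·66.2 + 6·62.8 + 1·67.8 + 6·31.7 + 6·151.7 = 132.4 + 376.8 + 67.8 + 190.2 + 910.2 = 1677.4
Weight total: 2 + 6 + 1 + 6 + 6 = 21
WMA = 1677.4 / 21 = 79.88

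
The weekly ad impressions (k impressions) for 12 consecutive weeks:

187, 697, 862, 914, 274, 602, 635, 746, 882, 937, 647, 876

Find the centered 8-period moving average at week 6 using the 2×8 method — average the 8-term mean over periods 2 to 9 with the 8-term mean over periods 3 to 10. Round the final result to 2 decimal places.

Sum over 2–9: 697 + 862 + 914 + 274 + 602 + 635 + 746 + 882 = 5612
Sum over 3–10: 862 + 914 + 274 + 602 + 635 + 746 + 882 + 937 = 5852
CMA at t=6 = (5612 + 5852) / (2·8) = 11464 / 16 = 716.50

716.50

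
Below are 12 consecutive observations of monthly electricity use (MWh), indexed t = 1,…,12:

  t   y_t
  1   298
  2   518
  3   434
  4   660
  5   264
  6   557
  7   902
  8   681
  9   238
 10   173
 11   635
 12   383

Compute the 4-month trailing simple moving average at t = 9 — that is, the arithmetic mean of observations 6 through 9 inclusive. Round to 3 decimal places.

594.500

Sum of periods 6–9: 557 + 902 + 681 + 238 = 2378
Divide by 4: 2378 / 4 = 594.500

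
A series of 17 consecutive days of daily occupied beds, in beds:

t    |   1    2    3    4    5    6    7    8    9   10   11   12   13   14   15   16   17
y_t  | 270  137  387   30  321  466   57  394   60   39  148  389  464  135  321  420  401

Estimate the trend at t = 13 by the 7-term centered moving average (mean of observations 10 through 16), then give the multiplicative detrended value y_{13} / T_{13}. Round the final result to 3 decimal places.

1.695

Trend T_13 = (39 + 148 + 389 + 464 + 135 + 321 + 420) / 7 = 1916/7 = 273.71429
Ratio to trend: 464 / 273.71429 = 1.695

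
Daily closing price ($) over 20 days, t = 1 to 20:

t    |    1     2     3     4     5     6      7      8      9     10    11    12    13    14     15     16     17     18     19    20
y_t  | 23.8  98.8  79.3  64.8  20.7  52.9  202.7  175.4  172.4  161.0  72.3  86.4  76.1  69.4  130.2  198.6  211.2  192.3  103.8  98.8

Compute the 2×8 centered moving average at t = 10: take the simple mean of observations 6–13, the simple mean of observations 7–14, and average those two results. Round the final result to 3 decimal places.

Sum over 6–13: 52.9 + 202.7 + 175.4 + 172.4 + 161.0 + 72.3 + 86.4 + 76.1 = 999.2
Sum over 7–14: 202.7 + 175.4 + 172.4 + 161.0 + 72.3 + 86.4 + 76.1 + 69.4 = 1015.7
CMA at t=10 = (999.2 + 1015.7) / (2·8) = 2014.9 / 16 = 125.931

125.931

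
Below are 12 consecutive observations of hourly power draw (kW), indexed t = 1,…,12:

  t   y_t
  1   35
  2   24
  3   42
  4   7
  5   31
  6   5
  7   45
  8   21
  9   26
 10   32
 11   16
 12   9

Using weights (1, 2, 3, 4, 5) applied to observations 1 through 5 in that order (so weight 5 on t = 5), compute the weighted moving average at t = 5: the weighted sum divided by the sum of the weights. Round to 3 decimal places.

Weighted sum: 1·35 + 2·24 + 3·42 + 4·7 + 5·31 = 35 + 48 + 126 + 28 + 155 = 392
Weight total: 1 + 2 + 3 + 4 + 5 = 15
WMA = 392 / 15 = 26.133

26.133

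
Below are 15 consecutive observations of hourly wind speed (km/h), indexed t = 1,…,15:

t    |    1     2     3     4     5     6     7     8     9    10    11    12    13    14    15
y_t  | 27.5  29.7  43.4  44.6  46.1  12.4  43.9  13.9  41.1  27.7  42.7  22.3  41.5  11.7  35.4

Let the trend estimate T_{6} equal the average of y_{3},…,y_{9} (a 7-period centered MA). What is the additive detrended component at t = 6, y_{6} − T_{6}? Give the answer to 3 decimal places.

Trend T_6 = (43.4 + 44.6 + 46.1 + 12.4 + 43.9 + 13.9 + 41.1) / 7 = 245.4/7 = 35.05714
Detrended value: 12.4 − 35.05714 = -22.657

-22.657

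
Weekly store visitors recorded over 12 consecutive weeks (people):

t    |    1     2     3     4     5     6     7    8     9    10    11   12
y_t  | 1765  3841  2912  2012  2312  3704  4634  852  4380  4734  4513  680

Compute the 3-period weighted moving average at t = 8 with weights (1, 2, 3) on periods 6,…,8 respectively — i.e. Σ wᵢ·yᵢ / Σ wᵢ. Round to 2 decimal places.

Weighted sum: 1·3704 + 2·4634 + 3·852 = 3704 + 9268 + 2556 = 15528
Weight total: 1 + 2 + 3 = 6
WMA = 15528 / 6 = 2588.00

2588.00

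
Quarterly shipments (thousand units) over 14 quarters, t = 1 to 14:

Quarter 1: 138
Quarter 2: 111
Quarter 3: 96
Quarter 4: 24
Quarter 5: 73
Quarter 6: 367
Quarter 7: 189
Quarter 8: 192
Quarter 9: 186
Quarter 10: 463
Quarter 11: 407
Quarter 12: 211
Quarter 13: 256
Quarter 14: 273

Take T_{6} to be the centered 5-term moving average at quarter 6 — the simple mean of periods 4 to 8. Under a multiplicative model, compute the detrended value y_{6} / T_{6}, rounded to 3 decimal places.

2.172

Trend T_6 = (24 + 73 + 367 + 189 + 192) / 5 = 845/5 = 169.00000
Ratio to trend: 367 / 169.00000 = 2.172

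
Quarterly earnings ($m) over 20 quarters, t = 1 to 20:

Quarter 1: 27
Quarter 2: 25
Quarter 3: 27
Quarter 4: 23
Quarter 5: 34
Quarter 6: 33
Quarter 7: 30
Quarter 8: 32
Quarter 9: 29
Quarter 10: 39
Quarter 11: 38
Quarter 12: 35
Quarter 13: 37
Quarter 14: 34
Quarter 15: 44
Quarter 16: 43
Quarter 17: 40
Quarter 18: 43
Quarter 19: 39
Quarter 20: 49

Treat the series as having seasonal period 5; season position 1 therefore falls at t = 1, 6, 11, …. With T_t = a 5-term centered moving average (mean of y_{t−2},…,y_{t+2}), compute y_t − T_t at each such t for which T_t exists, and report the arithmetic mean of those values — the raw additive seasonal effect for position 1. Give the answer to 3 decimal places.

2.400

Season position 1 occurs at t = 6, 11, 16 (where T_t is defined).
t=6: T_6 = 30.40000; y_6 − T_6 = 33 − 30.40000 = 2.60000
t=11: T_11 = 35.60000; y_11 − T_11 = 38 − 35.60000 = 2.40000
t=16: T_16 = 40.80000; y_16 − T_16 = 43 − 40.80000 = 2.20000
Mean deviation: (2.60000 + 2.40000 + 2.20000) / 3 = 2.400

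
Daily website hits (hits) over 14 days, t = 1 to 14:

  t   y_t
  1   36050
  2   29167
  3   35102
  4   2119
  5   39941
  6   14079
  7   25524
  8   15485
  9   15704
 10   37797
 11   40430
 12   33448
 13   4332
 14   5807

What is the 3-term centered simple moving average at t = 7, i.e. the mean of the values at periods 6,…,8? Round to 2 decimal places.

18362.67

Sum of periods 6–8: 14079 + 25524 + 15485 = 55088
Divide by 3: 55088 / 3 = 18362.67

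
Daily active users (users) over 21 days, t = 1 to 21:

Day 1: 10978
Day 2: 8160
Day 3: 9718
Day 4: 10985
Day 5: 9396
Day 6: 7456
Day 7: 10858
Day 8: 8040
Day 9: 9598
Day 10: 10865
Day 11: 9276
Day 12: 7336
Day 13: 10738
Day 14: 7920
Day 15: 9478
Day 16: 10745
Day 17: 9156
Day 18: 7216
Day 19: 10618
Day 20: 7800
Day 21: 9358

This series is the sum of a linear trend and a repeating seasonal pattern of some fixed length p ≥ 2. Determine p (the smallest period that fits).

First differences y_{t+1} − y_t: -2818, 1558, 1267, -1589, -1940, 3402, -2818, 1558, 1267, -1589, -1940, 3402, -2818, 1558, …
The difference pattern repeats every 6 terms and not for any smaller step, so p = 6.

6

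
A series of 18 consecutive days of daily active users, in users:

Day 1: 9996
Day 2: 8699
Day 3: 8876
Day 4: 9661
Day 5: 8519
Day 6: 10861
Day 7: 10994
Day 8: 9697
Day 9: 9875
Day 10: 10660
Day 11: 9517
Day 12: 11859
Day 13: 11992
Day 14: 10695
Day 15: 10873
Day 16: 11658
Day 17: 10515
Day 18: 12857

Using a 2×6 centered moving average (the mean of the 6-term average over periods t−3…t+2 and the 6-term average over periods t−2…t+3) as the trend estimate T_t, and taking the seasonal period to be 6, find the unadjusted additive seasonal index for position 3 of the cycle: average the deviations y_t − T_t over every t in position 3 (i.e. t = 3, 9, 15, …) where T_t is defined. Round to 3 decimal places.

Season position 3 occurs at t = 9, 15 (where T_t is defined).
t=9: T_9 = 10350.50000; y_9 − T_9 = 9875 − 10350.50000 = -475.50000
t=15: T_15 = 11348.50000; y_15 − T_15 = 10873 − 11348.50000 = -475.50000
Mean deviation: (-475.50000 + -475.50000) / 2 = -475.500

-475.500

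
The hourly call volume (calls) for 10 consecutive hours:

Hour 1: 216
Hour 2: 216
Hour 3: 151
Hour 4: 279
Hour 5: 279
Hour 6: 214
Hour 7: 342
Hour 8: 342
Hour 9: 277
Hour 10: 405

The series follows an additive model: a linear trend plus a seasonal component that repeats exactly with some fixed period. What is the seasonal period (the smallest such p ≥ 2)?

3

First differences y_{t+1} − y_t: 0, -65, 128, 0, -65, 128, 0, -65, …
The difference pattern repeats every 3 terms and not for any smaller step, so p = 3.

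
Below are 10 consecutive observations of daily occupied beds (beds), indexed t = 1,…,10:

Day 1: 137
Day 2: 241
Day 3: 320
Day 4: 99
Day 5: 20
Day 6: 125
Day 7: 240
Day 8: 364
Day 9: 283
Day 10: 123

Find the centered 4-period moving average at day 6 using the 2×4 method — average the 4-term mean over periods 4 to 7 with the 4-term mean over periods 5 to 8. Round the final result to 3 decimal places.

154.125

Sum over 4–7: 99 + 20 + 125 + 240 = 484
Sum over 5–8: 20 + 125 + 240 + 364 = 749
CMA at t=6 = (484 + 749) / (2·4) = 1233 / 8 = 154.125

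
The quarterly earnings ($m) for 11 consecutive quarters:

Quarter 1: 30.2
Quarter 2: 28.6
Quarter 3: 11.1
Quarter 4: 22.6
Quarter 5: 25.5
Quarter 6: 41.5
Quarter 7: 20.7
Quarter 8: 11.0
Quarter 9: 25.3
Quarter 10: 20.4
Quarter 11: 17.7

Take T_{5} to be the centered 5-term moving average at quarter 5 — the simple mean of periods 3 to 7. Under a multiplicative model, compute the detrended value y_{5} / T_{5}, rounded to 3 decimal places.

Trend T_5 = (11.1 + 22.6 + 25.5 + 41.5 + 20.7) / 5 = 121.4/5 = 24.28000
Ratio to trend: 25.5 / 24.28000 = 1.050

1.050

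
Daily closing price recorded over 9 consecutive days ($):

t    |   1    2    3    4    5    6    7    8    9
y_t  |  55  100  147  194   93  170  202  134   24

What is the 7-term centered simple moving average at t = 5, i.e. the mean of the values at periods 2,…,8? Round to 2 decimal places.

148.57

Sum of periods 2–8: 100 + 147 + 194 + 93 + 170 + 202 + 134 = 1040
Divide by 7: 1040 / 7 = 148.57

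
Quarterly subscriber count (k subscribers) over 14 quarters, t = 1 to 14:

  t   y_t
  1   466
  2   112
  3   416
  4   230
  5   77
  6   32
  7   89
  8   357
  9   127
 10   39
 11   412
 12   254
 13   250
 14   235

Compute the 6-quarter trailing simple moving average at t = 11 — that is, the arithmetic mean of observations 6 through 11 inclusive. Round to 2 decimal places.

Sum of periods 6–11: 32 + 89 + 357 + 127 + 39 + 412 = 1056
Divide by 6: 1056 / 6 = 176.00

176.00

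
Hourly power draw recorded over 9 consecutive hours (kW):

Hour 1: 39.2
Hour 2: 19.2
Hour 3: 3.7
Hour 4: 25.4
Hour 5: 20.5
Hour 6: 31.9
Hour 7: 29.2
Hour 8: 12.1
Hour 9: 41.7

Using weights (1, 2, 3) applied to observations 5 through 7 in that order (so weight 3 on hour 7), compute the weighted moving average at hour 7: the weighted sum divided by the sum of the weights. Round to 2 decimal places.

Weighted sum: 1·20.5 + 2·31.9 + 3·29.2 = 20.5 + 63.8 + 87.6 = 171.9
Weight total: 1 + 2 + 3 = 6
WMA = 171.9 / 6 = 28.65

28.65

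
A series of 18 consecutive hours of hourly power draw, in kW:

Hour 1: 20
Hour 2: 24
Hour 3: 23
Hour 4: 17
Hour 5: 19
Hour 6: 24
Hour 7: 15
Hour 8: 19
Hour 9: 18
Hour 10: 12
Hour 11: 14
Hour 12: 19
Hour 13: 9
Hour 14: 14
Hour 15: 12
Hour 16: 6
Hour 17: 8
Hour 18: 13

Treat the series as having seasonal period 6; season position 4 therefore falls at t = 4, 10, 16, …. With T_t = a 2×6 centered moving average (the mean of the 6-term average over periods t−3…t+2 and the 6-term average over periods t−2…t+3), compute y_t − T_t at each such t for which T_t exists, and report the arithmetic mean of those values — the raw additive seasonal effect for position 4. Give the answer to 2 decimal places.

-3.71

Season position 4 occurs at t = 4, 10 (where T_t is defined).
t=4: T_4 = 20.7500; y_4 − T_4 = 17 − 20.7500 = -3.7500
t=10: T_10 = 15.6667; y_10 − T_10 = 12 − 15.6667 = -3.6667
Mean deviation: (-3.7500 + -3.6667) / 2 = -3.71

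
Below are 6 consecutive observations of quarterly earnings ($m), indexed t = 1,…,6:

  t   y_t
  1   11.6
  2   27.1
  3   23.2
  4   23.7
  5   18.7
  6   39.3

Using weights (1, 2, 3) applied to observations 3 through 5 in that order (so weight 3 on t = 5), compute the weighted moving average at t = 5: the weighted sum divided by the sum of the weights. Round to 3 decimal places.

21.117

Weighted sum: 1·23.2 + 2·23.7 + 3·18.7 = 23.2 + 47.4 + 56.1 = 126.7
Weight total: 1 + 2 + 3 = 6
WMA = 126.7 / 6 = 21.117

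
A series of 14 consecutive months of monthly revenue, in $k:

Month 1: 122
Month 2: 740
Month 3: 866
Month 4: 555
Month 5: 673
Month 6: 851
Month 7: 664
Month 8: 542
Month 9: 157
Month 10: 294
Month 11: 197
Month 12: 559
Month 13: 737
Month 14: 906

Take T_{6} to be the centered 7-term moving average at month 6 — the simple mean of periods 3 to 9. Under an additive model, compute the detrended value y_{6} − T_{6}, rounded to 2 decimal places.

235.57

Trend T_6 = (866 + 555 + 673 + 851 + 664 + 542 + 157) / 7 = 4308/7 = 615.4286
Detrended value: 851 − 615.4286 = 235.57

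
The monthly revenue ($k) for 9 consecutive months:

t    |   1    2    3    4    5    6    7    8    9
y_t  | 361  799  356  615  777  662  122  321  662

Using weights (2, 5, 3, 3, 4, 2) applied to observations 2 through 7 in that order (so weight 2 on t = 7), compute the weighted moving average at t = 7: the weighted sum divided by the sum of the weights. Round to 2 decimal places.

Weighted sum: 2·799 + 5·356 + 3·615 + 3·777 + 4·662 + 2·122 = 1598 + 1780 + 1845 + 2331 + 2648 + 244 = 10446
Weight total: 2 + 5 + 3 + 3 + 4 + 2 = 19
WMA = 10446 / 19 = 549.79

549.79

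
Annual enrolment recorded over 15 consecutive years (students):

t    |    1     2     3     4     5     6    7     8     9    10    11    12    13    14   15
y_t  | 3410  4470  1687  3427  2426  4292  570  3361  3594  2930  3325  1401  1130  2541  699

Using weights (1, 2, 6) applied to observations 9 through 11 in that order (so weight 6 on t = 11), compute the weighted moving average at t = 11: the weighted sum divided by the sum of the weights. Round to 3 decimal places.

3267.111

Weighted sum: 1·3594 + 2·2930 + 6·3325 = 3594 + 5860 + 19950 = 29404
Weight total: 1 + 2 + 6 = 9
WMA = 29404 / 9 = 3267.111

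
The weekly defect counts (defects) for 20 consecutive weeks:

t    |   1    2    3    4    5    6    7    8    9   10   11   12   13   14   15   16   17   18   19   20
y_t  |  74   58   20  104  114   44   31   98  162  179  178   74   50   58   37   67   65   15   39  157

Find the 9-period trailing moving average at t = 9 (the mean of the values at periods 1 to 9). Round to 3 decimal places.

78.333

Sum of periods 1–9: 74 + 58 + 20 + 104 + 114 + 44 + 31 + 98 + 162 = 705
Divide by 9: 705 / 9 = 78.333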